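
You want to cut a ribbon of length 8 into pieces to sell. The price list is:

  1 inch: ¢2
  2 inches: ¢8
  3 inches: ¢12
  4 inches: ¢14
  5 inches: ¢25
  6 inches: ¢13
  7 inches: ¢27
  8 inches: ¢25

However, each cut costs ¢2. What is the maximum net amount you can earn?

35

Let v[k] be the best obtainable value from length k. For each k, try every first piece i and keep the best of price[i] + v[k−i] minus the 2 cut fee when i<k.
v[1] = 2
v[2] = max(2+2-2, 8+0) = 8
v[3] = max(2+8-2, 8+2-2, 12+0) = 12
v[4] = max(2+12-2, 8+8-2, 12+2-2, 14+0) = 14
v[5] = max(2+14-2, 8+12-2, 12+8-2, 14+2-2, 25+0) = 25
v[6] = max(2+25-2, 8+14-2, 12+12-2, 14+8-2, 25+2-2, 13+0) = 25
v[7] = max(2+25-2, 8+25-2, 12+14-2, …, 13+2-2, 27+0) = 31
v[8] = max(2+31-2, 8+25-2, 12+25-2, …, 27+2-2, 25+0) = 35
One optimal plan: pieces 5 + 3 (1 cut) → ¢37 − ¢2 = ¢35.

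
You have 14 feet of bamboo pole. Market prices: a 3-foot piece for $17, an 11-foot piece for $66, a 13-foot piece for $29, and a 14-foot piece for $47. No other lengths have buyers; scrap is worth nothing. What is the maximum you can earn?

83

Consider every possible first cut. r[k] is the best of p[i]+r[k−i] over all sellable i≤k.
r[1] = 0
r[2] = 0
r[3] = 17
r[4] = 17
r[5] = 17
r[6] = 34  (first piece 3, then r[3]=17)
r[7] = 34
r[8] = 34
r[9] = 51  (first piece 3, then r[6]=34)
r[10] = 51
r[11] = max(17+34, 66+0) = 66
r[12] = max(17+51, 66+0) = 68
r[13] = max(17+51, 66+0, 29+0) = 68
r[14] = max(17+66, 66+17, 29+0, 47+0) = 83
One optimal cutting: 11 + 3 → $83.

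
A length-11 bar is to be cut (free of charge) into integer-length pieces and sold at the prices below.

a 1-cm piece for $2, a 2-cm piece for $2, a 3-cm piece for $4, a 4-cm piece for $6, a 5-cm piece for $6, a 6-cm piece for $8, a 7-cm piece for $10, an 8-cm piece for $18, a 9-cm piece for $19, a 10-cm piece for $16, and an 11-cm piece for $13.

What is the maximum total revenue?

Consider every possible first cut. R[k] is the best of p[i]+R[k−i] over all sellable i≤k.
R[1] = 2
R[2] = 4  (first piece 1, then R[1]=2)
R[3] = 6  (first piece 1, then R[2]=4)
R[4] = 8  (first piece 1, then R[3]=6)
R[5] = 10  (first piece 1, then R[4]=8)
R[6] = 12  (first piece 1, then R[5]=10)
R[7] = 14  (first piece 1, then R[6]=12)
R[8] = 18
R[9] = 20  (first piece 1, then R[8]=18)
R[10] = 22  (first piece 1, then R[9]=20)
R[11] = 24  (first piece 1, then R[10]=22)
One optimal cutting: 8 + 1 + 1 + 1 → $18 + $2 + $2 + $2 = $24.

24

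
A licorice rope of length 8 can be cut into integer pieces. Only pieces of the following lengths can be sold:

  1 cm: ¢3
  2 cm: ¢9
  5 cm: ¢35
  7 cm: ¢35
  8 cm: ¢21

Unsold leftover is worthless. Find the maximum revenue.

Let best[k] be the best obtainable value from length k. For each k, try every first piece i and keep the best of price[i] + best[k−i].
best[1] = 3
best[2] = 9
best[3] = 12  (first piece 1, then best[2]=9)
best[4] = 18  (first piece 2, then best[2]=9)
best[5] = 35
best[6] = 38  (first piece 1, then best[5]=35)
best[7] = 44  (first piece 2, then best[5]=35)
best[8] = 47  (first piece 1, then best[7]=44)
One optimal cutting: 5 + 2 + 1 → ¢47.

47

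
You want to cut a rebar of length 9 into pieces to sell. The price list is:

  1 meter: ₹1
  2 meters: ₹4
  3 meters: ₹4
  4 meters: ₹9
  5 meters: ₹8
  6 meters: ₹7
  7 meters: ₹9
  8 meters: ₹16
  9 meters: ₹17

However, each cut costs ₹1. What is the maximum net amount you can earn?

17

Let v[k] be the best obtainable value from length k. For each k, try every first piece i and keep the best of price[i] + v[k−i] minus the 1 cut fee when i<k.
v[1] = 1
v[2] = 4
v[3] = 4  (first piece 1, then v[2]=4)
v[4] = 9
v[5] = 9  (first piece 1, then v[4]=9)
v[6] = 12  (first piece 2, then v[4]=9)
v[7] = 12  (first piece 1, then v[6]=12)
v[8] = 17  (first piece 4, then v[4]=9)
v[9] = 17  (first piece 1, then v[8]=17)
One optimal plan: pieces 4 + 4 + 1 (2 cuts) → ₹19 − ₹2 = ₹17.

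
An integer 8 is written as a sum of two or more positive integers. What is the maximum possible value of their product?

Define prod[k] = max over 1≤i<k of i · max(k−i, prod[k−i]); the inner max lets the remainder stay uncut if that's better.
prod[2] = 1*max(1,0) = 1*1 = 1
prod[3] = 1*max(2,1) = 1*2 = 2
prod[4] = 2*max(2,1) = 2*2 = 4
prod[5] = 2*max(3,2) = 2*3 = 6
prod[6] = 3*max(3,2) = 3*3 = 9
prod[7] = 2*max(5,6) = 2*6 = 12
prod[8] = 2*max(6,9) = 2*9 = 18
One optimal split: 3 + 3 + 2; product 3*3*2 = 18.

18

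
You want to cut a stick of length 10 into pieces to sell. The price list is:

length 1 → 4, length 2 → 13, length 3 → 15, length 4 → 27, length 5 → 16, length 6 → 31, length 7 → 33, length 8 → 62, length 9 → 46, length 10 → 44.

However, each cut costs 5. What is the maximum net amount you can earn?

70

Build r[k] bottom-up: r[k] = max over allowed piece i of (p[i] + r[k−i]) − 5 per cut.
r[1] = 4
r[2] = max(4+4-5, 13+0) = 13
r[3] = max(4+13-5, 13+4-5, 15+0) = 15
r[4] = max(4+15-5, 13+13-5, 15+4-5, 27+0) = 27
r[5] = max(4+27-5, 13+15-5, 15+13-5, 27+4-5, 16+0) = 26
r[6] = max(4+26-5, 13+27-5, 15+15-5, 27+13-5, 16+4-5, 31+0) = 35
r[7] = max(4+35-5, 13+26-5, 15+27-5, …, 31+4-5, 33+0) = 37
r[8] = max(4+37-5, 13+35-5, 15+26-5, …, 33+4-5, 62+0) = 62
r[9] = max(4+62-5, 13+37-5, 15+35-5, …, 62+4-5, 46+0) = 61
r[10] = max(4+61-5, 13+62-5, 15+37-5, …, 46+4-5, 44+0) = 70
One optimal plan: pieces 8 + 2 (1 cut) → 75 − 5 = 70.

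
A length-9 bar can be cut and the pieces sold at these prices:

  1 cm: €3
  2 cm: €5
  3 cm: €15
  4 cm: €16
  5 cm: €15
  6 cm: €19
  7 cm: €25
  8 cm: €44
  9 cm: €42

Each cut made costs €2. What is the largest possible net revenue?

Consider every possible first cut. net[k] is the best of p[i]+net[k−i] over all sellable i≤k, charging 2 whenever i<k.
net[1] = 3
net[2] = max(3+3-2, 5+0) = 5
net[3] = max(3+5-2, 5+3-2, 15+0) = 15
net[4] = max(3+15-2, 5+5-2, 15+3-2, 16+0) = 16
net[5] = max(3+16-2, 5+15-2, 15+5-2, 16+3-2, 15+0) = 18
net[6] = max(3+18-2, 5+16-2, 15+15-2, 16+5-2, 15+3-2, 19+0) = 28
net[7] = max(3+28-2, 5+18-2, 15+16-2, …, 19+3-2, 25+0) = 29
net[8] = max(3+29-2, 5+28-2, 15+18-2, …, 25+3-2, 44+0) = 44
net[9] = max(3+44-2, 5+29-2, 15+28-2, …, 44+3-2, 42+0) = 45
One optimal plan: pieces 8 + 1 (1 cut) → €47 − €2 = €45.

45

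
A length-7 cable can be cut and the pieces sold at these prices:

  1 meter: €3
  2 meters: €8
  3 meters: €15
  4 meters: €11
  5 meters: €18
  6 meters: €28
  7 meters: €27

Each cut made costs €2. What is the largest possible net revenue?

Let r[k] be the best obtainable value from length k. For each k, try every first piece i and keep the best of price[i] + r[k−i] minus the 2 cut fee when i<k.
r[1] = 3
r[2] = 8
r[3] = 15
r[4] = 16  (first piece 1, then r[3]=15)
r[5] = 21  (first piece 2, then r[3]=15)
r[6] = 28  (first piece 3, then r[3]=15)
r[7] = 29  (first piece 1, then r[6]=28)
One optimal plan: pieces 3 + 3 + 1 (2 cuts) → €33 − €4 = €29.

29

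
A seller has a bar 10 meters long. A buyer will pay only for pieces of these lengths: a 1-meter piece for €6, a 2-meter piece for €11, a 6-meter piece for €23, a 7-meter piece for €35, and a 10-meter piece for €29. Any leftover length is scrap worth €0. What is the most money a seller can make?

60

Build f[k] bottom-up: f[k] = max over allowed piece i of (p[i] + f[k−i]).
f[1] = 6
f[2] = max(6+6, 11+0) = 12
f[3] = max(6+12, 11+6) = 18
f[4] = max(6+18, 11+12) = 24
f[5] = max(6+24, 11+18) = 30
f[6] = max(6+30, 11+24, 23+0) = 36
f[7] = max(6+36, 11+30, 23+6, 35+0) = 42
f[8] = max(6+42, 11+36, 23+12, 35+6) = 48
f[9] = max(6+48, 11+42, 23+18, 35+12) = 54
f[10] = max(6+54, 11+48, 23+24, 35+18, 29+0) = 60
One optimal cutting: 1 + 1 + 1 + 1 + 1 + 1 + 1 + 1 + 1 + 1 → €60.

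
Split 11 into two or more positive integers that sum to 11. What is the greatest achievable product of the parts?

54

Define g[k] = max over 1≤i<k of i · max(k−i, g[k−i]); the inner max lets the remainder stay uncut if that's better.
Small cases: g[2]=1, g[3]=2, g[4]=4, g[5]=6.
g[6] = 3*max(3,2) = 3*3 = 9
g[7] = 2*max(5,6) = 2*6 = 12
g[8] = 2*max(6,9) = 2*9 = 18
g[9] = 3*max(6,9) = 3*9 = 27
g[10] = 2*max(8,18) = 2*18 = 36
g[11] = 2*max(9,27) = 2*27 = 54
One optimal split: 3 + 3 + 3 + 2; product 3*3*3*2 = 54.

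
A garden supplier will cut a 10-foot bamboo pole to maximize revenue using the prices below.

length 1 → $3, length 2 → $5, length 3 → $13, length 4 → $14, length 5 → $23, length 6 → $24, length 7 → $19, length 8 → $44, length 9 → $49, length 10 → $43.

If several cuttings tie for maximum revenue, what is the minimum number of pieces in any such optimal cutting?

2

Build r[k] bottom-up: r[k] = max over allowed piece i of (p[i] + r[k−i]).
r[1] = 3
r[2] = max(3+3, 5+0) = 6
r[3] = max(3+6, 5+3, 13+0) = 13
r[4] = max(3+13, 5+6, 13+3, 14+0) = 16
r[5] = max(3+16, 5+13, 13+6, 14+3, 23+0) = 23
r[6] = max(3+23, 5+16, 13+13, 14+6, 23+3, 24+0) = 26
r[7] = max(3+26, 5+23, 13+16, …, 24+3, 19+0) = 29
r[8] = max(3+29, 5+26, 13+23, …, 19+3, 44+0) = 44
r[9] = max(3+44, 5+29, 13+26, …, 44+3, 49+0) = 49
r[10] = max(3+49, 5+44, 13+29, …, 49+3, 43+0) = 52
Maximum revenue is $52.
Now minimize piece count subject to staying optimal: for each k, pieces[k] = 1 + min over i with p[i]+r[k−i]=r[k] of pieces[k−i].
pieces[7] = 3
pieces[8] = 1
pieces[9] = 1
pieces[10] = 2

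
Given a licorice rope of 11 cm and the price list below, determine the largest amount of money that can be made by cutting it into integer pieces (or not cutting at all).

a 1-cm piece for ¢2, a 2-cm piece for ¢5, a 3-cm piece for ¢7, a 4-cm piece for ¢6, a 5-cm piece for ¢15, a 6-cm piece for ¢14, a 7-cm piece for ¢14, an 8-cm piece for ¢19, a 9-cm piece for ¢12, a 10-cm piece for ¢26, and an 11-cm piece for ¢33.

33

Consider every possible first cut. best[k] is the best of p[i]+best[k−i] over all sellable i≤k.
best[1] = 2
best[2] = 5
best[3] = 7  (first piece 1, then best[2]=5)
best[4] = 10  (first piece 2, then best[2]=5)
best[5] = 15
best[6] = 17  (first piece 1, then best[5]=15)
best[7] = 20  (first piece 2, then best[5]=15)
best[8] = 22  (first piece 1, then best[7]=20)
best[9] = 25  (first piece 2, then best[7]=20)
best[10] = 30  (first piece 5, then best[5]=15)
best[11] = 33
Best is to sell the whole 11-cm piece uncut for ¢33.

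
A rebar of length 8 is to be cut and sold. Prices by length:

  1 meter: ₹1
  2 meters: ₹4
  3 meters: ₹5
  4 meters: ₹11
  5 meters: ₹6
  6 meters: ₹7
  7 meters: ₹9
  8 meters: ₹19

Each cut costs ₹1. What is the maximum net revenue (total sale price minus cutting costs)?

21

Let r[k] be the best obtainable value from length k. For each k, try every first piece i and keep the best of price[i] + r[k−i] minus the 1 cut fee when i<k.
r[1] = 1
r[2] = max(1+1-1, 4+0) = 4
r[3] = max(1+4-1, 4+1-1, 5+0) = 5
r[4] = max(1+5-1, 4+4-1, 5+1-1, 11+0) = 11
r[5] = max(1+11-1, 4+5-1, 5+4-1, 11+1-1, 6+0) = 11
r[6] = max(1+11-1, 4+11-1, 5+5-1, 11+4-1, 6+1-1, 7+0) = 14
r[7] = max(1+14-1, 4+11-1, 5+11-1, …, 7+1-1, 9+0) = 15
r[8] = max(1+15-1, 4+14-1, 5+11-1, …, 9+1-1, 19+0) = 21
One optimal plan: pieces 4 + 4 (1 cut) → ₹22 − ₹1 = ₹21.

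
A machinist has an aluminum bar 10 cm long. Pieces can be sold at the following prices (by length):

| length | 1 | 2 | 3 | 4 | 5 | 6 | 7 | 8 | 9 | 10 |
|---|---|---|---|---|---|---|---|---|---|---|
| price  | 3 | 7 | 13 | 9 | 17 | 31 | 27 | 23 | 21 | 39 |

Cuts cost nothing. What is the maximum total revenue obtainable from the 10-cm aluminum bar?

47

Build r[k] bottom-up: r[k] = max over allowed piece i of (p[i] + r[k−i]).
r[1] = 3
r[2] = 7
r[3] = 13
r[4] = 16  (first piece 1, then r[3]=13)
r[5] = 20  (first piece 2, then r[3]=13)
r[6] = 31
r[7] = 34  (first piece 1, then r[6]=31)
r[8] = 38  (first piece 2, then r[6]=31)
r[9] = 44  (first piece 3, then r[6]=31)
r[10] = 47  (first piece 1, then r[9]=44)
One optimal cutting: 6 + 3 + 1 → $31 + $13 + $3 = $47.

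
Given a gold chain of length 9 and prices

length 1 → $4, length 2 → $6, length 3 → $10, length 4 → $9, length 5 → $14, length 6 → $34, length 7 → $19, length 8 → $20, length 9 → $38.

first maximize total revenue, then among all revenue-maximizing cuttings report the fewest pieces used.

4

Consider every possible first cut. r[k] is the best of p[i]+r[k−i] over all sellable i≤k.
r[1] = 4
r[2] = 8  (first piece 1, then r[1]=4)
r[3] = 12  (first piece 1, then r[2]=8)
r[4] = 16  (first piece 1, then r[3]=12)
r[5] = 20  (first piece 1, then r[4]=16)
r[6] = 34
r[7] = 38  (first piece 1, then r[6]=34)
r[8] = 42  (first piece 1, then r[7]=38)
r[9] = 46  (first piece 1, then r[8]=42)
Maximum revenue is $46.
Now minimize piece count subject to staying optimal: for each k, pieces[k] = 1 + min over i with p[i]+r[k−i]=r[k] of pieces[k−i].
pieces[6] = 1
pieces[7] = 2
pieces[8] = 3
pieces[9] = 4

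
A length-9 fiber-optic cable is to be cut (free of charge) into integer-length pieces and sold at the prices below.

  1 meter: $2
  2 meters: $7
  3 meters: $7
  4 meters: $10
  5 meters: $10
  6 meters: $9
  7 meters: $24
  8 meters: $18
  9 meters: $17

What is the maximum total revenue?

31

Build r[k] bottom-up: r[k] = max over allowed piece i of (p[i] + r[k−i]).
r[1] = 2
r[2] = 7
r[3] = 9  (first piece 1, then r[2]=7)
r[4] = 14  (first piece 2, then r[2]=7)
r[5] = 16  (first piece 1, then r[4]=14)
r[6] = 21  (first piece 2, then r[4]=14)
r[7] = 24
r[8] = 28  (first piece 2, then r[6]=21)
r[9] = 31  (first piece 2, then r[7]=24)
One optimal cutting: 7 + 2 → $24 + $7 = $31.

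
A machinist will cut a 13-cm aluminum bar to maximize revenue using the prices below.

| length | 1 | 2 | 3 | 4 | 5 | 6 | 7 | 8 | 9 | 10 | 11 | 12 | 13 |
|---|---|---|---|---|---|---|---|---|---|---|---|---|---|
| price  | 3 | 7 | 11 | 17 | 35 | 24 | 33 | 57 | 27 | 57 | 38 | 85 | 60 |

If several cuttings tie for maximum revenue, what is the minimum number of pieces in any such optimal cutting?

2

Consider every possible first cut. r[k] is the best of p[i]+r[k−i] over all sellable i≤k.
r[1] = 3
r[2] = max(3+3, 7+0) = 7
r[3] = max(3+7, 7+3, 11+0) = 11
r[4] = max(3+11, 7+7, 11+3, 17+0) = 17
r[5] = max(3+17, 7+11, 11+7, 17+3, 35+0) = 35
r[6] = max(3+35, 7+17, 11+11, 17+7, 35+3, 24+0) = 38
r[7] = max(3+38, 7+35, 11+17, …, 24+3, 33+0) = 42
r[8] = max(3+42, 7+38, 11+35, …, 33+3, 57+0) = 57
r[9] = max(3+57, 7+42, 11+38, …, 57+3, 27+0) = 60
r[10] = max(3+60, 7+57, 11+42, …, 27+3, 57+0) = 70
r[11] = max(3+70, 7+60, 11+57, …, 57+3, 38+0) = 73
r[12] = max(3+73, 7+70, 11+60, …, 38+3, 85+0) = 85
r[13] = max(3+85, 7+73, 11+70, …, 85+3, 60+0) = 92
Maximum revenue is $92.
Now minimize piece count subject to staying optimal: for each k, pieces[k] = 1 + min over i with p[i]+r[k−i]=r[k] of pieces[k−i].
pieces[10] = 2
pieces[11] = 3
pieces[12] = 1
pieces[13] = 2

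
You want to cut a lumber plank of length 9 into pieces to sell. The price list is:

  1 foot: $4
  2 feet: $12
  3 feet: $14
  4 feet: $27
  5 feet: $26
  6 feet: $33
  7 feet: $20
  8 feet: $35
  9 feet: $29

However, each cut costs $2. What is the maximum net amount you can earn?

Let v[k] be the best obtainable value from length k. For each k, try every first piece i and keep the best of price[i] + v[k−i] minus the 2 cut fee when i<k.
v[1] = 4
v[2] = max(4+4-2, 12+0) = 12
v[3] = max(4+12-2, 12+4-2, 14+0) = 14
v[4] = max(4+14-2, 12+12-2, 14+4-2, 27+0) = 27
v[5] = max(4+27-2, 12+14-2, 14+12-2, 27+4-2, 26+0) = 29
v[6] = max(4+29-2, 12+27-2, 14+14-2, 27+12-2, 26+4-2, 33+0) = 37
v[7] = max(4+37-2, 12+29-2, 14+27-2, …, 33+4-2, 20+0) = 39
v[8] = max(4+39-2, 12+37-2, 14+29-2, …, 20+4-2, 35+0) = 52
v[9] = max(4+52-2, 12+39-2, 14+37-2, …, 35+4-2, 29+0) = 54
One optimal plan: pieces 4 + 4 + 1 (2 cuts) → $58 − $4 = $54.

54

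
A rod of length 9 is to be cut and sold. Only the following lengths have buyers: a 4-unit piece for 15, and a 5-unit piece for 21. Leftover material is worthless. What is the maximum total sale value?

36

Let f[k] be the best obtainable value from length k. For each k, try every first piece i and keep the best of price[i] + f[k−i].
f[1] = 0
f[2] = 0
f[3] = 0
f[4] = 15
f[5] = max(15+0, 21+0) = 21
f[6] = max(15+0, 21+0) = 21
f[7] = max(15+0, 21+0) = 21
f[8] = max(15+15, 21+0) = 30
f[9] = max(15+21, 21+15) = 36
One optimal cutting: 5 + 4 → 36.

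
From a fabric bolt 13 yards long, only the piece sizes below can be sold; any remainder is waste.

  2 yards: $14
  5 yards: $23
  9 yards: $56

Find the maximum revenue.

84

Build best[k] bottom-up: best[k] = max over allowed piece i of (p[i] + best[k−i]).
best[1] = 0
best[2] = 14
best[3] = 14
best[4] = 28  (first piece 2, then best[2]=14)
best[5] = max(14+14, 23+0) = 28
best[6] = max(14+28, 23+0) = 42
best[7] = max(14+28, 23+14) = 42
best[8] = max(14+42, 23+14) = 56
best[9] = max(14+42, 23+28, 56+0) = 56
best[10] = max(14+56, 23+28, 56+0) = 70
best[11] = max(14+56, 23+42, 56+14) = 70
best[12] = max(14+70, 23+42, 56+14) = 84
best[13] = max(14+70, 23+56, 56+28) = 84
One optimal cutting: pieces 2 + 2 + 2 + 2 + 2 + 2 with 1 yard of scrap → $84.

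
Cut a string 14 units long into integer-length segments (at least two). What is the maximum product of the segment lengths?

162

Define g[k] = max over 1≤i<k of i · max(k−i, g[k−i]); the inner max lets the remainder stay uncut if that's better.
g[2] = 1×max(1,0) = 1×1 = 1
g[3] = 1×max(2,1) = 1×2 = 2
g[4] = 2×max(2,1) = 2×2 = 4
g[5] = 2×max(3,2) = 2×3 = 6
g[6] = 3×max(3,2) = 3×3 = 9
g[7] = 2×max(5,6) = 2×6 = 12
g[8] = 2×max(6,9) = 2×9 = 18
g[9] = 3×max(6,9) = 3×9 = 27
g[10] = 2×max(8,18) = 2×18 = 36
g[11] = 2×max(9,27) = 2×27 = 54
g[12] = 3×max(9,27) = 3×27 = 81
g[13] = 2×max(11,54) = 2×54 = 108
g[14] = 2×max(12,81) = 2×81 = 162
One optimal split: 3 + 3 + 3 + 3 + 2; product 3×3×3×3×2 = 162.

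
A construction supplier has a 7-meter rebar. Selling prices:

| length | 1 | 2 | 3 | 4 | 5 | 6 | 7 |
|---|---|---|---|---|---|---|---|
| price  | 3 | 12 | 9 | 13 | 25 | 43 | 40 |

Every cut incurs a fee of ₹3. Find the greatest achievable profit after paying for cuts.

43

Let v[k] be the best obtainable value from length k. For each k, try every first piece i and keep the best of price[i] + v[k−i] minus the 3 cut fee when i<k.
v[1] = 3
v[2] = max(3+3-3, 12+0) = 12
v[3] = max(3+12-3, 12+3-3, 9+0) = 12
v[4] = max(3+12-3, 12+12-3, 9+3-3, 13+0) = 21
v[5] = max(3+21-3, 12+12-3, 9+12-3, 13+3-3, 25+0) = 25
v[6] = max(3+25-3, 12+21-3, 9+12-3, 13+12-3, 25+3-3, 43+0) = 43
v[7] = max(3+43-3, 12+25-3, 9+21-3, …, 43+3-3, 40+0) = 43
One optimal plan: pieces 6 + 1 (1 cut) → ₹46 − ₹3 = ₹43.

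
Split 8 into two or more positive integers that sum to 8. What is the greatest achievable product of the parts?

Define f[k] = max over 1≤i<k of i · max(k−i, f[k−i]); the inner max lets the remainder stay uncut if that's better.
f[2] = 1·max(1,0) = 1·1 = 1
f[3] = 1·max(2,1) = 1·2 = 2
f[4] = 2·max(2,1) = 2·2 = 4
f[5] = 2·max(3,2) = 2·3 = 6
f[6] = 3·max(3,2) = 3·3 = 9
f[7] = 2·max(5,6) = 2·6 = 12
f[8] = 2·max(6,9) = 2·9 = 18
One optimal split: 3 + 3 + 2; product 3·3·2 = 18.

18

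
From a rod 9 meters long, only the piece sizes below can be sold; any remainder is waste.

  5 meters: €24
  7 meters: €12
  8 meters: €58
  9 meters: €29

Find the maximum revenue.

58

Let best[k] be the best obtainable value from length k. For each k, try every first piece i and keep the best of price[i] + best[k−i].
best[1] = 0
best[2] = 0
best[3] = 0
best[4] = 0
best[5] = 24
best[6] = 24
best[7] = 24
best[8] = 58
best[9] = 58
One optimal cutting: pieces 8 with 1 meter of scrap → €58.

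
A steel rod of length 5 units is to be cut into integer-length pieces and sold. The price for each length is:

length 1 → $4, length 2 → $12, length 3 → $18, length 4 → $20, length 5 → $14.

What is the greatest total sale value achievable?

30

Build R[k] bottom-up: R[k] = max over allowed piece i of (p[i] + R[k−i]).
R[1] = 4
R[2] = max(4+4, 12+0) = 12
R[3] = max(4+12, 12+4, 18+0) = 18
R[4] = max(4+18, 12+12, 18+4, 20+0) = 24
R[5] = max(4+24, 12+18, 18+12, 20+4, 14+0) = 30
One optimal cutting: 3 + 2 → $18 + $12 = $30.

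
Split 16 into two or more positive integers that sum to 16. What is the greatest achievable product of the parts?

324

Fill f[k] for k=2..16: at each k try every first piece i and multiply by the better of (k−i) uncut or f[k−i].
Small cases: f[2]=1, f[3]=2, f[4]=4, f[5]=6, f[6]=9, f[7]=12, f[8]=18, f[9]=27.
f[10] = 2×max(8,18) = 2×18 = 36
f[11] = 2×max(9,27) = 2×27 = 54
f[12] = 3×max(9,27) = 3×27 = 81
f[13] = 2×max(11,54) = 2×54 = 108
f[14] = 2×max(12,81) = 2×81 = 162
f[15] = 3×max(12,81) = 3×81 = 243
f[16] = 2×max(14,162) = 2×162 = 324
One optimal split: 3 + 3 + 3 + 3 + 2 + 2; product 3×3×3×3×2×2 = 324.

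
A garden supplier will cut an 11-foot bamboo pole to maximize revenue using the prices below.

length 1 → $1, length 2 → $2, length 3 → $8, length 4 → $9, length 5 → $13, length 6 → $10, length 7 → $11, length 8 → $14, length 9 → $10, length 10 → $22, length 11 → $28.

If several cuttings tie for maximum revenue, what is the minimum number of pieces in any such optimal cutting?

3

Consider every possible first cut. r[k] is the best of p[i]+r[k−i] over all sellable i≤k.
r[1] = 1
r[2] = max(1+1, 2+0) = 2
r[3] = max(1+2, 2+1, 8+0) = 8
r[4] = max(1+8, 2+2, 8+1, 9+0) = 9
r[5] = max(1+9, 2+8, 8+2, 9+1, 13+0) = 13
r[6] = max(1+13, 2+9, 8+8, 9+2, 13+1, 10+0) = 16
r[7] = max(1+16, 2+13, 8+9, …, 10+1, 11+0) = 17
r[8] = max(1+17, 2+16, 8+13, …, 11+1, 14+0) = 21
r[9] = max(1+21, 2+17, 8+16, …, 14+1, 10+0) = 24
r[10] = max(1+24, 2+21, 8+17, …, 10+1, 22+0) = 26
r[11] = max(1+26, 2+24, 8+21, …, 22+1, 28+0) = 29
Maximum revenue is $29.
Now minimize piece count subject to staying optimal: for each k, pieces[k] = 1 + min over i with p[i]+r[k−i]=r[k] of pieces[k−i].
pieces[8] = 2
pieces[9] = 3
pieces[10] = 2
pieces[11] = 3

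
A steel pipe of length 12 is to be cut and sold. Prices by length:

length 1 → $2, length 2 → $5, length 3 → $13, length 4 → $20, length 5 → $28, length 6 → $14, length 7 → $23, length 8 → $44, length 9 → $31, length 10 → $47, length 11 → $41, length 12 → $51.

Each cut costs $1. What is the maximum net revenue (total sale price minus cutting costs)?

Build r[k] bottom-up: r[k] = max over allowed piece i of (p[i] + r[k−i]) − 1 per cut.
r[1] = 2
r[2] = max(2+2-1, 5+0) = 5
r[3] = max(2+5-1, 5+2-1, 13+0) = 13
r[4] = max(2+13-1, 5+5-1, 13+2-1, 20+0) = 20
r[5] = max(2+20-1, 5+13-1, 13+5-1, 20+2-1, 28+0) = 28
r[6] = max(2+28-1, 5+20-1, 13+13-1, 20+5-1, 28+2-1, 14+0) = 29
r[7] = max(2+29-1, 5+28-1, 13+20-1, …, 14+2-1, 23+0) = 32
r[8] = max(2+32-1, 5+29-1, 13+28-1, …, 23+2-1, 44+0) = 44
r[9] = max(2+44-1, 5+32-1, 13+29-1, …, 44+2-1, 31+0) = 47
r[10] = max(2+47-1, 5+44-1, 13+32-1, …, 31+2-1, 47+0) = 55
r[11] = max(2+55-1, 5+47-1, 13+44-1, …, 47+2-1, 41+0) = 56
r[12] = max(2+56-1, 5+55-1, 13+47-1, …, 41+2-1, 51+0) = 63
One optimal plan: pieces 8 + 4 (1 cut) → $64 − $1 = $63.

63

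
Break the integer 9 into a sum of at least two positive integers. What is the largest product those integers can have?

Fill g[k] for k=2..9: at each k try every first piece i and multiply by the better of (k−i) uncut or g[k−i].
g[2] = 1×max(1,0) = 1×1 = 1
g[3] = 1×max(2,1) = 1×2 = 2
g[4] = 2×max(2,1) = 2×2 = 4
g[5] = 2×max(3,2) = 2×3 = 6
g[6] = 3×max(3,2) = 3×3 = 9
g[7] = 2×max(5,6) = 2×6 = 12
g[8] = 2×max(6,9) = 2×9 = 18
g[9] = 3×max(6,9) = 3×9 = 27
One optimal split: 3 + 3 + 3; product 3×3×3 = 27.

27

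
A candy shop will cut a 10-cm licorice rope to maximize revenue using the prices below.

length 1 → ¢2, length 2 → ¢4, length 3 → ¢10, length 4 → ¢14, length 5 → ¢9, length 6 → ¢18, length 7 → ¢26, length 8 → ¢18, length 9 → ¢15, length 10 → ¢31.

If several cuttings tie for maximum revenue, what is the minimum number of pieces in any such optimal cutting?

2

Let r[k] be the best obtainable value from length k. For each k, try every first piece i and keep the best of price[i] + r[k−i].
r[1] = 2
r[2] = 4  (first piece 1, then r[1]=2)
r[3] = 10
r[4] = 14
r[5] = 16  (first piece 1, then r[4]=14)
r[6] = 20  (first piece 3, then r[3]=10)
r[7] = 26
r[8] = 28  (first piece 1, then r[7]=26)
r[9] = 30  (first piece 1, then r[8]=28)
r[10] = 36  (first piece 3, then r[7]=26)
Maximum revenue is ¢36.
Now minimize piece count subject to staying optimal: for each k, pieces[k] = 1 + min over i with p[i]+r[k−i]=r[k] of pieces[k−i].
pieces[7] = 1
pieces[8] = 2
pieces[9] = 2
pieces[10] = 2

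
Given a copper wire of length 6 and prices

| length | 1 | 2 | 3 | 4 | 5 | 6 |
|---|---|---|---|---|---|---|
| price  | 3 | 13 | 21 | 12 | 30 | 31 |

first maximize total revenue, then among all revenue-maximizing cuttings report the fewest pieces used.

2

Build r[k] bottom-up: r[k] = max over allowed piece i of (p[i] + r[k−i]).
r[1] = 3
r[2] = max(3+3, 13+0) = 13
r[3] = max(3+13, 13+3, 21+0) = 21
r[4] = max(3+21, 13+13, 21+3, 12+0) = 26
r[5] = max(3+26, 13+21, 21+13, 12+3, 30+0) = 34
r[6] = max(3+34, 13+26, 21+21, 12+13, 30+3, 31+0) = 42
Maximum revenue is €42.
Now minimize piece count subject to staying optimal: for each k, pieces[k] = 1 + min over i with p[i]+r[k−i]=r[k] of pieces[k−i].
pieces[3] = 1
pieces[4] = 2
pieces[5] = 2
pieces[6] = 2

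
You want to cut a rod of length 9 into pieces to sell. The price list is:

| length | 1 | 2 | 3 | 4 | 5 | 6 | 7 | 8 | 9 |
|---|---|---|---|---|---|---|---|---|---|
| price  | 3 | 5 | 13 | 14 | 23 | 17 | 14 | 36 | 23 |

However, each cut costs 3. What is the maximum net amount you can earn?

36

Let v[k] be the best obtainable value from length k. For each k, try every first piece i and keep the best of price[i] + v[k−i] minus the 3 cut fee when i<k.
v[1] = 3
v[2] = max(3+3-3, 5+0) = 5
v[3] = max(3+5-3, 5+3-3, 13+0) = 13
v[4] = max(3+13-3, 5+5-3, 13+3-3, 14+0) = 14
v[5] = max(3+14-3, 5+13-3, 13+5-3, 14+3-3, 23+0) = 23
v[6] = max(3+23-3, 5+14-3, 13+13-3, 14+5-3, 23+3-3, 17+0) = 23
v[7] = max(3+23-3, 5+23-3, 13+14-3, …, 17+3-3, 14+0) = 25
v[8] = max(3+25-3, 5+23-3, 13+23-3, …, 14+3-3, 36+0) = 36
v[9] = max(3+36-3, 5+25-3, 13+23-3, …, 36+3-3, 23+0) = 36
One optimal plan: pieces 8 + 1 (1 cut) → 39 − 3 = 36.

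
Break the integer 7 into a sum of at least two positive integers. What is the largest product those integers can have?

12

Fill g[k] for k=2..7: at each k try every first piece i and multiply by the better of (k−i) uncut or g[k−i].
g[2] = 1×max(1,0) = 1×1 = 1
g[3] = 1×max(2,1) = 1×2 = 2
g[4] = 2×max(2,1) = 2×2 = 4
g[5] = 2×max(3,2) = 2×3 = 6
g[6] = 3×max(3,2) = 3×3 = 9
g[7] = 2×max(5,6) = 2×6 = 12
One optimal split: 3 + 2 + 2; product 3×2×2 = 12.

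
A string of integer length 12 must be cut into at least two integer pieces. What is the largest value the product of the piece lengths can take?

Let P[k] be the best product for length k (with at least one cut). For each first piece i, the rest contributes max(k−i, P[k−i]).
Small cases: P[2]=1, P[3]=2, P[4]=4, P[5]=6, P[6]=9, P[7]=12.
P[8] = 2·max(6,9) = 2·9 = 18
P[9] = 3·max(6,9) = 3·9 = 27
P[10] = 2·max(8,18) = 2·18 = 36
P[11] = 2·max(9,27) = 2·27 = 54
P[12] = 3·max(9,27) = 3·27 = 81
One optimal split: 3 + 3 + 3 + 3; product 3·3·3·3 = 81.

81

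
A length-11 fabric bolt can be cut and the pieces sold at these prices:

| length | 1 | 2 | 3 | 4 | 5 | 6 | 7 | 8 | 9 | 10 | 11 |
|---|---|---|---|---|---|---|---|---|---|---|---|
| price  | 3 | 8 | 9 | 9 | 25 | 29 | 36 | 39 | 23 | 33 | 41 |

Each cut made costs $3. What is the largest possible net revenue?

51

Let net[k] be the best obtainable value from length k. For each k, try every first piece i and keep the best of price[i] + net[k−i] minus the 3 cut fee when i<k.
net[1] = 3
net[2] = max(3+3-3, 8+0) = 8
net[3] = max(3+8-3, 8+3-3, 9+0) = 9
net[4] = max(3+9-3, 8+8-3, 9+3-3, 9+0) = 13
net[5] = max(3+13-3, 8+9-3, 9+8-3, 9+3-3, 25+0) = 25
net[6] = max(3+25-3, 8+13-3, 9+9-3, 9+8-3, 25+3-3, 29+0) = 29
net[7] = max(3+29-3, 8+25-3, 9+13-3, …, 29+3-3, 36+0) = 36
net[8] = max(3+36-3, 8+29-3, 9+25-3, …, 36+3-3, 39+0) = 39
net[9] = max(3+39-3, 8+36-3, 9+29-3, …, 39+3-3, 23+0) = 41
net[10] = max(3+41-3, 8+39-3, 9+36-3, …, 23+3-3, 33+0) = 47
net[11] = max(3+47-3, 8+41-3, 9+39-3, …, 33+3-3, 41+0) = 51
One optimal plan: pieces 6 + 5 (1 cut) → $54 − $3 = $51.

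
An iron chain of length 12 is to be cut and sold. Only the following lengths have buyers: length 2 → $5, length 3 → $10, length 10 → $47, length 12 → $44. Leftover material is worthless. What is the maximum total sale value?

Consider every possible first cut. r[k] is the best of p[i]+r[k−i] over all sellable i≤k.
r[1] = 0
r[2] = 5
r[3] = max(5+0, 10+0) = 10
r[4] = max(5+5, 10+0) = 10
r[5] = max(5+10, 10+5) = 15
r[6] = max(5+10, 10+10) = 20
r[7] = max(5+15, 10+10) = 20
r[8] = max(5+20, 10+15) = 25
r[9] = max(5+20, 10+20) = 30
r[10] = max(5+25, 10+20, 47+0) = 47
r[11] = max(5+30, 10+25, 47+0) = 47
r[12] = max(5+47, 10+30, 47+5, 44+0) = 52
One optimal cutting: 10 + 2 → $52.

52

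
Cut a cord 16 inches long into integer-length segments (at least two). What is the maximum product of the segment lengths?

324

Fill P[k] for k=2..16: at each k try every first piece i and multiply by the better of (k−i) uncut or P[k−i].
P[2] = 1·max(1,0) = 1·1 = 1
P[3] = 1·max(2,1) = 1·2 = 2
P[4] = 2·max(2,1) = 2·2 = 4
P[5] = 2·max(3,2) = 2·3 = 6
P[6] = 3·max(3,2) = 3·3 = 9
P[7] = 2·max(5,6) = 2·6 = 12
P[8] = 2·max(6,9) = 2·9 = 18
P[9] = 3·max(6,9) = 3·9 = 27
P[10] = 2·max(8,18) = 2·18 = 36
P[11] = 2·max(9,27) = 2·27 = 54
P[12] = 3·max(9,27) = 3·27 = 81
P[13] = 2·max(11,54) = 2·54 = 108
P[14] = 2·max(12,81) = 2·81 = 162
P[15] = 3·max(12,81) = 3·81 = 243
P[16] = 2·max(14,162) = 2·162 = 324
One optimal split: 3 + 3 + 3 + 3 + 2 + 2; product 3·3·3·3·2·2 = 324.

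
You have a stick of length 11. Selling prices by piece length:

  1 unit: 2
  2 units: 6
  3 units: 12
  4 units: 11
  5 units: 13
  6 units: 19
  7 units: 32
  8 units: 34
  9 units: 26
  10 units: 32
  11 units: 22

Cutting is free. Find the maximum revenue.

Consider every possible first cut. r[k] is the best of p[i]+r[k−i] over all sellable i≤k.
r[1] = 2
r[2] = max(2+2, 6+0) = 6
r[3] = max(2+6, 6+2, 12+0) = 12
r[4] = max(2+12, 6+6, 12+2, 11+0) = 14
r[5] = max(2+14, 6+12, 12+6, 11+2, 13+0) = 18
r[6] = max(2+18, 6+14, 12+12, 11+6, 13+2, 19+0) = 24
r[7] = max(2+24, 6+18, 12+14, …, 19+2, 32+0) = 32
r[8] = max(2+32, 6+24, 12+18, …, 32+2, 34+0) = 34
r[9] = max(2+34, 6+32, 12+24, …, 34+2, 26+0) = 38
r[10] = max(2+38, 6+34, 12+32, …, 26+2, 32+0) = 44
r[11] = max(2+44, 6+38, 12+34, …, 32+2, 22+0) = 46
One optimal cutting: 7 + 3 + 1 → 32 + 12 + 2 = 46.

46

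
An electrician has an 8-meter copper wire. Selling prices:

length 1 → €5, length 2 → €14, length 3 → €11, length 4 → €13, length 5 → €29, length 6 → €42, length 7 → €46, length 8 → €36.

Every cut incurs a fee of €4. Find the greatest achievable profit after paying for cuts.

Consider every possible first cut. r[k] is the best of p[i]+r[k−i] over all sellable i≤k, charging 4 whenever i<k.
r[1] = 5
r[2] = 14
r[3] = 15  (first piece 1, then r[2]=14)
r[4] = 24  (first piece 2, then r[2]=14)
r[5] = 29
r[6] = 42
r[7] = 46
r[8] = 52  (first piece 2, then r[6]=42)
One optimal plan: pieces 6 + 2 (1 cut) → €56 − €4 = €52.

52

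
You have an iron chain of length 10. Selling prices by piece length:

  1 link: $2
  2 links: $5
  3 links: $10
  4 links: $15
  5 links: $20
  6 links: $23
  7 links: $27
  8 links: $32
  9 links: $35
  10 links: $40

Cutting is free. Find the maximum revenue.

Build best[k] bottom-up: best[k] = max over allowed piece i of (p[i] + best[k−i]).
best[1] = 2
best[2] = max(2+2, 5+0) = 5
best[3] = max(2+5, 5+2, 10+0) = 10
best[4] = max(2+10, 5+5, 10+2, 15+0) = 15
best[5] = max(2+15, 5+10, 10+5, 15+2, 20+0) = 20
best[6] = max(2+20, 5+15, 10+10, 15+5, 20+2, 23+0) = 23
best[7] = max(2+23, 5+20, 10+15, …, 23+2, 27+0) = 27
best[8] = max(2+27, 5+23, 10+20, …, 27+2, 32+0) = 32
best[9] = max(2+32, 5+27, 10+23, …, 32+2, 35+0) = 35
best[10] = max(2+35, 5+32, 10+27, …, 35+2, 40+0) = 40
One optimal cutting: 5 + 5 → $20 + $20 = $40.

40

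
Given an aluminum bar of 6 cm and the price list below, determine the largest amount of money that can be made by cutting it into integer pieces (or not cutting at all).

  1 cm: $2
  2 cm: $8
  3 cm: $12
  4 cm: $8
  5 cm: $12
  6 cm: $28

28

Build r[k] bottom-up: r[k] = max over allowed piece i of (p[i] + r[k−i]).
r[1] = 2
r[2] = 8
r[3] = 12
r[4] = 16  (first piece 2, then r[2]=8)
r[5] = 20  (first piece 2, then r[3]=12)
r[6] = 28
Best is to sell the whole 6-cm piece uncut for $28.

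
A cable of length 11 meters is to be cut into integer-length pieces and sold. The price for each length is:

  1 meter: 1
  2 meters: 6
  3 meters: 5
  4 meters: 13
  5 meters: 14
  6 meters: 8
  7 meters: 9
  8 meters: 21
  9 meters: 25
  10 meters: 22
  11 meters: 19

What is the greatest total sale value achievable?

Let v[k] be the best obtainable value from length k. For each k, try every first piece i and keep the best of price[i] + v[k−i].
v[1] = 1
v[2] = 6
v[3] = 7  (first piece 1, then v[2]=6)
v[4] = 13
v[5] = 14  (first piece 1, then v[4]=13)
v[6] = 19  (first piece 2, then v[4]=13)
v[7] = 20  (first piece 1, then v[6]=19)
v[8] = 26  (first piece 4, then v[4]=13)
v[9] = 27  (first piece 1, then v[8]=26)
v[10] = 32  (first piece 2, then v[8]=26)
v[11] = 33  (first piece 1, then v[10]=32)
One optimal cutting: 4 + 4 + 2 + 1 → 13 + 13 + 6 + 1 = 33.

33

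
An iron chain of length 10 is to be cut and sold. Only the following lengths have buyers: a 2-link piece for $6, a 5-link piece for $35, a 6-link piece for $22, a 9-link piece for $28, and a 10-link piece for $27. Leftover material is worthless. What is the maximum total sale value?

70

Consider every possible first cut. r[k] is the best of p[i]+r[k−i] over all sellable i≤k.
r[1] = 0
r[2] = 6
r[3] = 6
r[4] = 12  (first piece 2, then r[2]=6)
r[5] = max(6+6, 35+0) = 35
r[6] = max(6+12, 35+0, 22+0) = 35
r[7] = max(6+35, 35+6, 22+0) = 41
r[8] = max(6+35, 35+6, 22+6) = 41
r[9] = max(6+41, 35+12, 22+6, 28+0) = 47
r[10] = max(6+41, 35+35, 22+12, 28+0, 27+0) = 70
One optimal cutting: 5 + 5 → $70.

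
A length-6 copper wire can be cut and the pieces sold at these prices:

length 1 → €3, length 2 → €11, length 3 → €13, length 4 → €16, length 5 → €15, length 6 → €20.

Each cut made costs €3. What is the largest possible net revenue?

Consider every possible first cut. net[k] is the best of p[i]+net[k−i] over all sellable i≤k, charging 3 whenever i<k.
net[1] = 3
net[2] = 11
net[3] = 13
net[4] = 19  (first piece 2, then net[2]=11)
net[5] = 21  (first piece 2, then net[3]=13)
net[6] = 27  (first piece 2, then net[4]=19)
One optimal plan: pieces 2 + 2 + 2 (2 cuts) → €33 − €6 = €27.

27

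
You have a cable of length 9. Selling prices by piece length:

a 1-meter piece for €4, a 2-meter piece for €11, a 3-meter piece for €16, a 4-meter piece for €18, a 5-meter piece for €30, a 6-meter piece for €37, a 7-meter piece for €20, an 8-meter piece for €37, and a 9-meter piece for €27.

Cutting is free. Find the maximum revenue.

53

Build best[k] bottom-up: best[k] = max over allowed piece i of (p[i] + best[k−i]).
best[1] = 4
best[2] = max(4+4, 11+0) = 11
best[3] = max(4+11, 11+4, 16+0) = 16
best[4] = max(4+16, 11+11, 16+4, 18+0) = 22
best[5] = max(4+22, 11+16, 16+11, 18+4, 30+0) = 30
best[6] = max(4+30, 11+22, 16+16, 18+11, 30+4, 37+0) = 37
best[7] = max(4+37, 11+30, 16+22, …, 37+4, 20+0) = 41
best[8] = max(4+41, 11+37, 16+30, …, 20+4, 37+0) = 48
best[9] = max(4+48, 11+41, 16+37, …, 37+4, 27+0) = 53
One optimal cutting: 6 + 3 → €37 + €16 = €53.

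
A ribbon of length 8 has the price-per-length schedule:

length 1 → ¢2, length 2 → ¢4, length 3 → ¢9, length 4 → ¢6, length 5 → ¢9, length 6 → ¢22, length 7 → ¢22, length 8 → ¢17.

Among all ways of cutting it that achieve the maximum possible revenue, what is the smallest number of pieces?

Consider every possible first cut. r[k] is the best of p[i]+r[k−i] over all sellable i≤k.
r[1] = 2
r[2] = 4  (first piece 1, then r[1]=2)
r[3] = 9
r[4] = 11  (first piece 1, then r[3]=9)
r[5] = 13  (first piece 1, then r[4]=11)
r[6] = 22
r[7] = 24  (first piece 1, then r[6]=22)
r[8] = 26  (first piece 1, then r[7]=24)
Maximum revenue is ¢26.
Now minimize piece count subject to staying optimal: for each k, pieces[k] = 1 + min over i with p[i]+r[k−i]=r[k] of pieces[k−i].
pieces[5] = 2
pieces[6] = 1
pieces[7] = 2
pieces[8] = 2

2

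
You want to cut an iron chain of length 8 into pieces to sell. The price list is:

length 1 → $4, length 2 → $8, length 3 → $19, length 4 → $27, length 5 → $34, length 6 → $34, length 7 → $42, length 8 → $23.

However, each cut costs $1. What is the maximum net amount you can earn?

53

Let v[k] be the best obtainable value from length k. For each k, try every first piece i and keep the best of price[i] + v[k−i] minus the 1 cut fee when i<k.
v[1] = 4
v[2] = 8
v[3] = 19
v[4] = 27
v[5] = 34
v[6] = 37  (first piece 1, then v[5]=34)
v[7] = 45  (first piece 3, then v[4]=27)
v[8] = 53  (first piece 4, then v[4]=27)
One optimal plan: pieces 4 + 4 (1 cut) → $54 − $1 = $53.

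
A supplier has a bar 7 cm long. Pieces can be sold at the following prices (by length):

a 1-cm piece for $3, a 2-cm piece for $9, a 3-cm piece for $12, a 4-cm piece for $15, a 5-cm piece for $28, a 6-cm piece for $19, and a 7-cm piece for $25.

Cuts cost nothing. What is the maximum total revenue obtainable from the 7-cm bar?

Build R[k] bottom-up: R[k] = max over allowed piece i of (p[i] + R[k−i]).
R[1] = 3
R[2] = 9
R[3] = 12  (first piece 1, then R[2]=9)
R[4] = 18  (first piece 2, then R[2]=9)
R[5] = 28
R[6] = 31  (first piece 1, then R[5]=28)
R[7] = 37  (first piece 2, then R[5]=28)
One optimal cutting: 5 + 2 → $28 + $9 = $37.

37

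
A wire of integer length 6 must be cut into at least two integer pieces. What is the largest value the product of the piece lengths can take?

9

Let g[k] be the best product for length k (with at least one cut). For each first piece i, the rest contributes max(k−i, g[k−i]).
g[2] = 1×max(1,0) = 1×1 = 1
g[3] = max(1×2, 2×1) = 2
g[4] = max(1×3, 2×2, 3×1) = 4
g[5] = max(1×4, 2×3, 3×2, 4×1) = 6
g[6] = max(1×6, 2×4, 3×3, 4×2, 5×1) = 9
One optimal split: 3 + 3; product 3×3 = 9.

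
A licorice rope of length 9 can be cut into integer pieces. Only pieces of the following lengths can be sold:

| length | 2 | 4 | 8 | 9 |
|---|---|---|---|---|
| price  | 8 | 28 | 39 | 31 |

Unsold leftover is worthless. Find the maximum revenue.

56

Build best[k] bottom-up: best[k] = max over allowed piece i of (p[i] + best[k−i]).
best[1] = 0
best[2] = 8
best[3] = 8
best[4] = max(8+8, 28+0) = 28
best[5] = max(8+8, 28+0) = 28
best[6] = max(8+28, 28+8) = 36
best[7] = max(8+28, 28+8) = 36
best[8] = max(8+36, 28+28, 39+0) = 56
best[9] = max(8+36, 28+28, 39+0, 31+0) = 56
One optimal cutting: pieces 4 + 4 with 1 cm of scrap → ¢56.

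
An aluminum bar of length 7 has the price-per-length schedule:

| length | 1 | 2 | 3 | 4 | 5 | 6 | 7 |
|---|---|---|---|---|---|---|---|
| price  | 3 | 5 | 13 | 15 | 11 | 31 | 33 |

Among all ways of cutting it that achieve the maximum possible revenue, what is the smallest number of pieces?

2

Let r[k] be the best obtainable value from length k. For each k, try every first piece i and keep the best of price[i] + r[k−i].
r[1] = 3
r[2] = 6  (first piece 1, then r[1]=3)
r[3] = 13
r[4] = 16  (first piece 1, then r[3]=13)
r[5] = 19  (first piece 1, then r[4]=16)
r[6] = 31
r[7] = 34  (first piece 1, then r[6]=31)
Maximum revenue is $34.
Now minimize piece count subject to staying optimal: for each k, pieces[k] = 1 + min over i with p[i]+r[k−i]=r[k] of pieces[k−i].
pieces[4] = 2
pieces[5] = 3
pieces[6] = 1
pieces[7] = 2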